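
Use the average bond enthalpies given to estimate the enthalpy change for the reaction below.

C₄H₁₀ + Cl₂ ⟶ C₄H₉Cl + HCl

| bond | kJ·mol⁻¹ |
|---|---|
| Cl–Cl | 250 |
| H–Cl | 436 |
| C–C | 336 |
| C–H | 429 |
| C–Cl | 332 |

ΔH ≈ −89 kJ

Bonds broken (reactants):
  C–C: 3 × 336 = 1008
  C–H: 10 × 429 = 4290
  Cl–Cl: 1 × 250 = 250
  Σ(broken) = 5548 kJ
Bonds formed (products):
  C–C: 3 × 336 = 1008
  C–Cl: 1 × 332 = 332
  C–H: 9 × 429 = 3861
  H–Cl: 1 × 436 = 436
  Σ(formed) = 5637 kJ
ΔH = Σ(broken) − Σ(formed) = 5548 − 5637 = −89 kJ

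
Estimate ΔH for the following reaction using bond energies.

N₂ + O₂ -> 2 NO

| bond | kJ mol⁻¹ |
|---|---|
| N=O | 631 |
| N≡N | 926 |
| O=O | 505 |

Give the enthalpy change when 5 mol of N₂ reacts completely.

ΔH = +845 kJ

Bonds broken (reactants):
  N≡N: 1 × 926 = 926
  O=O: 1 × 505 = 505
  Σ(broken) = 1431 kJ
Bonds formed (products):
  N=O: 2 × 631 = 1262
  Σ(formed) = 1262 kJ
ΔH = Σ(broken) − Σ(formed) = 1431 − 1262 = +169 kJ
For 5× the reaction as written: 5 × (+169) = +845 kJ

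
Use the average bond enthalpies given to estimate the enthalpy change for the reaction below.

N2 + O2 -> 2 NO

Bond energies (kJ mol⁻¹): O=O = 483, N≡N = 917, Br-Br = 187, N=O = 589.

Bonds broken (reactants):
  N≡N: 1 × 917 = 917
  O=O: 1 × 483 = 483
  Σ(broken) = 1400 kJ
Bonds formed (products):
  N=O: 2 × 589 = 1178
  Σ(formed) = 1178 kJ
ΔH = Σ(broken) − Σ(formed) = 1400 − 1178 = +222 kJ

ΔH ≈ +222 kJ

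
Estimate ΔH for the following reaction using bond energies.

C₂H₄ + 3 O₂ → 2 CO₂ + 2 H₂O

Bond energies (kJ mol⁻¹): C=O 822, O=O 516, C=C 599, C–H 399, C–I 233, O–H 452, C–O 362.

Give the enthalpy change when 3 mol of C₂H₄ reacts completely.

Bonds broken (reactants):
  C–H: 4 × 399 = 1596
  C=C: 1 × 599 = 599
  O=O: 3 × 516 = 1548
  Σ(broken) = 3743 kJ
Bonds formed (products):
  C=O: 4 × 822 = 3288
  O–H: 4 × 452 = 1808
  Σ(formed) = 5096 kJ
ΔH = Σ(broken) − Σ(formed) = 3743 − 5096 = −1353 kJ
For 3× the reaction as written: 3 × (−1353) = −4059 kJ

ΔH = −4059 kJ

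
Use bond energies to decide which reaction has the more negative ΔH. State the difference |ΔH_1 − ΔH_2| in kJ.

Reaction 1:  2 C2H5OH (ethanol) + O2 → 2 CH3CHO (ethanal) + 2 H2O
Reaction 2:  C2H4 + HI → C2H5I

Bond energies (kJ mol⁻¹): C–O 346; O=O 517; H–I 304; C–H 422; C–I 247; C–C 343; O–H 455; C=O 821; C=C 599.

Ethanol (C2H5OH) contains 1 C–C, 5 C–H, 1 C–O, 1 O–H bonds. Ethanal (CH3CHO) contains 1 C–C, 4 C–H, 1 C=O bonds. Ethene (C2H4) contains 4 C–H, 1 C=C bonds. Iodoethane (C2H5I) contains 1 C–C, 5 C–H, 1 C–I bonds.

Reaction 1, by 390 kJ

Reaction 1:
  Bonds broken (reactants):
    C–C: 2 × 343 = 686
    C–H: 10 × 422 = 4220
    C–O: 2 × 346 = 692
    O–H: 2 × 455 = 910
    O=O: 1 × 517 = 517
    Σ(broken) = 7025 kJ
  Bonds formed (products):
    C–C: 2 × 343 = 686
    C–H: 8 × 422 = 3376
    C=O: 2 × 821 = 1642
    O–H: 4 × 455 = 1820
    Σ(formed) = 7524 kJ
  ΔH_1 = 7025 − 7524 = −499 kJ
Reaction 2:
  Bonds broken (reactants):
    C–H: 4 × 422 = 1688
    C=C: 1 × 599 = 599
    H–I: 1 × 304 = 304
    Σ(broken) = 2591 kJ
  Bonds formed (products):
    C–C: 1 × 343 = 343
    C–H: 5 × 422 = 2110
    C–I: 1 × 247 = 247
    Σ(formed) = 2700 kJ
  ΔH_2 = 2591 − 2700 = −109 kJ
ΔH_1 − ΔH_2 = −390 kJ, so reaction 1 has the more negative ΔH; |ΔH_1 − ΔH_2| = 390 kJ.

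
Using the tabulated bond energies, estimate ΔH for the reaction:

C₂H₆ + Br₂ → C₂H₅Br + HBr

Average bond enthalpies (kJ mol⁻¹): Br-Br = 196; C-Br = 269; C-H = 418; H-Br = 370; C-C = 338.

ΔH ≈ −25 kJ

Bonds broken (reactants):
  Br-Br: 1 × 196 = 196
  C-C: 1 × 338 = 338
  C-H: 6 × 418 = 2508
  Σ(broken) = 3042 kJ
Bonds formed (products):
  C-Br: 1 × 269 = 269
  C-C: 1 × 338 = 338
  C-H: 5 × 418 = 2090
  H-Br: 1 × 370 = 370
  Σ(formed) = 3067 kJ
ΔH = Σ(broken) − Σ(formed) = 3042 − 3067 = −25 kJ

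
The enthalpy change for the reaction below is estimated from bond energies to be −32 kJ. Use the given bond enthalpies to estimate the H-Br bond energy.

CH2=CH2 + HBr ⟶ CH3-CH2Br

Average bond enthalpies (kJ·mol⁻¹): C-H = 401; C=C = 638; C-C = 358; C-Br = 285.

D(H-Br) ≈ 374 kJ/mol

Let D be the H-Br bond energy.
Σ(broken) = 4×401 + 1×638 + 1×D = 2242 + D
Σ(formed) = 1×285 + 1×358 + 5×401 = 2648
ΔH = Σ(broken) − Σ(formed) = (2242 + D) − (2648) = −406 + D
Setting this equal to −32 kJ gives D = 374 kJ/mol.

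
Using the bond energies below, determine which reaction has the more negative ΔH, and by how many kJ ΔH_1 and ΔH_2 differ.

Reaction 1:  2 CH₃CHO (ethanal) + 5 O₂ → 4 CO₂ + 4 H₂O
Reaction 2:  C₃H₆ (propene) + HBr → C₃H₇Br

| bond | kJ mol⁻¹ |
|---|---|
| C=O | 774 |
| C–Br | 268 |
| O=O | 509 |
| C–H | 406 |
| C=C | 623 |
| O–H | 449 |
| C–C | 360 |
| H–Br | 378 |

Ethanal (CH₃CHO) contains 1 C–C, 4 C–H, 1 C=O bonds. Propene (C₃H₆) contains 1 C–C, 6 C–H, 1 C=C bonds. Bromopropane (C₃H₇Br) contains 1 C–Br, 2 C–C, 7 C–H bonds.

Reaction 1, by 1690 kJ

Reaction 1:
  Bonds broken (reactants):
    C–C: 2 × 360 = 720
    C–H: 8 × 406 = 3248
    C=O: 2 × 774 = 1548
    O=O: 5 × 509 = 2545
    Σ(broken) = 8061 kJ
  Bonds formed (products):
    C=O: 8 × 774 = 6192
    O–H: 8 × 449 = 3592
    Σ(formed) = 9784 kJ
  ΔH_1 = 8061 − 9784 = −1723 kJ
Reaction 2:
  Bonds broken (reactants):
    C–C: 1 × 360 = 360
    C–H: 6 × 406 = 2436
    C=C: 1 × 623 = 623
    H–Br: 1 × 378 = 378
    Σ(broken) = 3797 kJ
  Bonds formed (products):
    C–Br: 1 × 268 = 268
    C–C: 2 × 360 = 720
    C–H: 7 × 406 = 2842
    Σ(formed) = 3830 kJ
  ΔH_2 = 3797 − 3830 = −33 kJ
ΔH_1 − ΔH_2 = −1690 kJ, so reaction 1 has the more negative ΔH; |ΔH_1 − ΔH_2| = 1690 kJ.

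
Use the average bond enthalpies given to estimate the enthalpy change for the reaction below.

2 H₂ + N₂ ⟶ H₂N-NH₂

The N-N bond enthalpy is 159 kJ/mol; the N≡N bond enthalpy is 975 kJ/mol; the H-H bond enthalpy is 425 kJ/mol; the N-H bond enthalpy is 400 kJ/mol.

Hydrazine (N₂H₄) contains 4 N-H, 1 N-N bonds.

Bonds broken (reactants):
  H-H: 2 × 425 = 850
  N≡N: 1 × 975 = 975
  Σ(broken) = 1825 kJ
Bonds formed (products):
  N-H: 4 × 400 = 1600
  N-N: 1 × 159 = 159
  Σ(formed) = 1759 kJ
ΔH = Σ(broken) − Σ(formed) = 1825 − 1759 = +66 kJ

ΔH ≈ +66 kJ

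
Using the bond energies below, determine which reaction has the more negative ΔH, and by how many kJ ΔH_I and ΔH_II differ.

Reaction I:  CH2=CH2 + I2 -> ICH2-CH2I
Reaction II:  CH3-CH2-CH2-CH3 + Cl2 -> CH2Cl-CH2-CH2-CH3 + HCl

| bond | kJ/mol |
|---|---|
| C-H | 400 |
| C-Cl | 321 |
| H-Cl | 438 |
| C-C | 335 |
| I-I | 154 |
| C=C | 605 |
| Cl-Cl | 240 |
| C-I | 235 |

Reaction II, by 73 kJ

Reaction I:
  Bonds broken (reactants):
    C-H: 4 × 400 = 1600
    C=C: 1 × 605 = 605
    I-I: 1 × 154 = 154
    Σ(broken) = 2359 kJ
  Bonds formed (products):
    C-C: 1 × 335 = 335
    C-H: 4 × 400 = 1600
    C-I: 2 × 235 = 470
    Σ(formed) = 2405 kJ
  ΔH_I = 2359 − 2405 = −46 kJ
Reaction II:
  Bonds broken (reactants):
    C-C: 3 × 335 = 1005
    C-H: 10 × 400 = 4000
    Cl-Cl: 1 × 240 = 240
    Σ(broken) = 5245 kJ
  Bonds formed (products):
    C-C: 3 × 335 = 1005
    C-Cl: 1 × 321 = 321
    C-H: 9 × 400 = 3600
    H-Cl: 1 × 438 = 438
    Σ(formed) = 5364 kJ
  ΔH_II = 5245 − 5364 = −119 kJ
ΔH_I − ΔH_II = +73 kJ, so reaction II has the more negative ΔH; |ΔH_I − ΔH_II| = 73 kJ.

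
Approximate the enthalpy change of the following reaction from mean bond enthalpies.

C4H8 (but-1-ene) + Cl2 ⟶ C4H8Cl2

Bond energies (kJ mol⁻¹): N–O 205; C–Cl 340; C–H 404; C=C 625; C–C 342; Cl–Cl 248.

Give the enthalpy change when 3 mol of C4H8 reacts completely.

ΔH = −447 kJ

Bonds broken (reactants):
  C–C: 2 × 342 = 684
  C–H: 8 × 404 = 3232
  C=C: 1 × 625 = 625
  Cl–Cl: 1 × 248 = 248
  Σ(broken) = 4789 kJ
Bonds formed (products):
  C–C: 3 × 342 = 1026
  C–Cl: 2 × 340 = 680
  C–H: 8 × 404 = 3232
  Σ(formed) = 4938 kJ
ΔH = Σ(broken) − Σ(formed) = 4789 − 4938 = −149 kJ
For 3× the reaction as written: 3 × (−149) = −447 kJ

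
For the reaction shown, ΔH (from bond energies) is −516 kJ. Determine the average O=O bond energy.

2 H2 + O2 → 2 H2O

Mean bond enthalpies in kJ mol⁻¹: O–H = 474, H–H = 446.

Let D be the O=O bond energy.
Σ(broken) = 2×446 + 1×D = 892 + D
Σ(formed) = 4×474 = 1896
ΔH = Σ(broken) − Σ(formed) = (892 + D) − (1896) = −1004 + D
Setting this equal to −516 kJ gives D = 488 kJ/mol.

D(O=O) ≈ 488 kJ/mol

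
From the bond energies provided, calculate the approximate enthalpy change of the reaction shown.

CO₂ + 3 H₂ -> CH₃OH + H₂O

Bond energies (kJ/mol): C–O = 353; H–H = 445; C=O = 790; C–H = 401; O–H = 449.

Bonds broken (reactants):
  C=O: 2 × 790 = 1580
  H–H: 3 × 445 = 1335
  Σ(broken) = 2915 kJ
Bonds formed (products):
  C–H: 3 × 401 = 1203
  C–O: 1 × 353 = 353
  O–H: 3 × 449 = 1347
  Σ(formed) = 2903 kJ
ΔH = Σ(broken) − Σ(formed) = 2915 − 2903 = +12 kJ

ΔH ≈ +12 kJ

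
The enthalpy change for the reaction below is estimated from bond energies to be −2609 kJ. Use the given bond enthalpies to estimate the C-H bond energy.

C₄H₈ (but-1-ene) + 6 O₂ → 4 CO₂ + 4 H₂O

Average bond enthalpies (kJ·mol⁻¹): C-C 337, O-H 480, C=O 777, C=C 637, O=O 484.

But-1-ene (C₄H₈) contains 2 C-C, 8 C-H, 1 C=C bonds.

Let D be the C-H bond energy.
Σ(broken) = 2×337 + 8×D + 1×637 + 6×484 = 4215 + 8D
Σ(formed) = 8×777 + 8×480 = 10056
ΔH = Σ(broken) − Σ(formed) = (4215 + 8D) − (10056) = −5841 + 8D
Setting this equal to −2609 kJ gives 8D = 3232, so D = 404 kJ/mol.

D(C-H) ≈ 404 kJ/mol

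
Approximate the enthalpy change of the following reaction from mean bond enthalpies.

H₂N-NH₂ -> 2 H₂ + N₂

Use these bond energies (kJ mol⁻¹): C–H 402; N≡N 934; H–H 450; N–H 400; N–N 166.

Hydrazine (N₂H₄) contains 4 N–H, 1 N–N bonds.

ΔH ≈ −68 kJ

Bonds broken (reactants):
  N–H: 4 × 400 = 1600
  N–N: 1 × 166 = 166
  Σ(broken) = 1766 kJ
Bonds formed (products):
  H–H: 2 × 450 = 900
  N≡N: 1 × 934 = 934
  Σ(formed) = 1834 kJ
ΔH = Σ(broken) − Σ(formed) = 1766 − 1834 = −68 kJ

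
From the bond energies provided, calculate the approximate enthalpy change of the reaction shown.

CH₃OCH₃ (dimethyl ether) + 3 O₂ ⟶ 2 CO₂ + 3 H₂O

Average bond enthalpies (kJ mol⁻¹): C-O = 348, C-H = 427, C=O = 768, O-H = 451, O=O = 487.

ΔH ≈ −1059 kJ

Bonds broken (reactants):
  C-H: 6 × 427 = 2562
  C-O: 2 × 348 = 696
  O=O: 3 × 487 = 1461
  Σ(broken) = 4719 kJ
Bonds formed (products):
  C=O: 4 × 768 = 3072
  O-H: 6 × 451 = 2706
  Σ(formed) = 5778 kJ
ΔH = Σ(broken) − Σ(formed) = 4719 − 5778 = −1059 kJ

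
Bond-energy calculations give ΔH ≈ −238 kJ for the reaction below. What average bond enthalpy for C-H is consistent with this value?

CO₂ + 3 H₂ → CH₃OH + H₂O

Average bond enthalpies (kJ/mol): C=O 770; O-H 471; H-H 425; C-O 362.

D(C-H) ≈ 426 kJ/mol

Let D be the C-H bond energy.
Σ(broken) = 2×770 + 3×425 = 2815
Σ(formed) = 3×D + 1×362 + 3×471 = 1775 + 3D
ΔH = Σ(broken) − Σ(formed) = (2815) − (1775 + 3D) = +1040 − 3D
Setting this equal to −238 kJ gives 3D = 1278, so D = 426 kJ/mol.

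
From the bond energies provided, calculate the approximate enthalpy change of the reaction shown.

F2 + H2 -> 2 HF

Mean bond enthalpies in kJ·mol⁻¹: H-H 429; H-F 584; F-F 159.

ΔH ≈ −580 kJ

Bonds broken (reactants):
  F-F: 1 × 159 = 159
  H-H: 1 × 429 = 429
  Σ(broken) = 588 kJ
Bonds formed (products):
  H-F: 2 × 584 = 1168
  Σ(formed) = 1168 kJ
ΔH = Σ(broken) − Σ(formed) = 588 − 1168 = −580 kJ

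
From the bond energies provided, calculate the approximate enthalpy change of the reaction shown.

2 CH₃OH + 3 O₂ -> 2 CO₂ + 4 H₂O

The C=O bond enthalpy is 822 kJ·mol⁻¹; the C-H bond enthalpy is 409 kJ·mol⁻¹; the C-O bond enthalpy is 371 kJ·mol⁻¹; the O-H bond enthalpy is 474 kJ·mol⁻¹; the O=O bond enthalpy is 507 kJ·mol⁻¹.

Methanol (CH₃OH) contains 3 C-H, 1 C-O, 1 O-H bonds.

Bonds broken (reactants):
  C-H: 6 × 409 = 2454
  C-O: 2 × 371 = 742
  O-H: 2 × 474 = 948
  O=O: 3 × 507 = 1521
  Σ(broken) = 5665 kJ
Bonds formed (products):
  C=O: 4 × 822 = 3288
  O-H: 8 × 474 = 3792
  Σ(formed) = 7080 kJ
ΔH = Σ(broken) − Σ(formed) = 5665 − 7080 = −1415 kJ

ΔH ≈ −1415 kJ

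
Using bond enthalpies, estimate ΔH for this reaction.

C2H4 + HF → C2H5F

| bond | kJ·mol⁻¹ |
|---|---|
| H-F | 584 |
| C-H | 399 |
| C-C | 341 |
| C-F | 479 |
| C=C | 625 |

Bonds broken (reactants):
  C-H: 4 × 399 = 1596
  C=C: 1 × 625 = 625
  H-F: 1 × 584 = 584
  Σ(broken) = 2805 kJ
Bonds formed (products):
  C-C: 1 × 341 = 341
  C-F: 1 × 479 = 479
  C-H: 5 × 399 = 1995
  Σ(formed) = 2815 kJ
ΔH = Σ(broken) − Σ(formed) = 2805 − 2815 = −10 kJ

ΔH ≈ −10 kJ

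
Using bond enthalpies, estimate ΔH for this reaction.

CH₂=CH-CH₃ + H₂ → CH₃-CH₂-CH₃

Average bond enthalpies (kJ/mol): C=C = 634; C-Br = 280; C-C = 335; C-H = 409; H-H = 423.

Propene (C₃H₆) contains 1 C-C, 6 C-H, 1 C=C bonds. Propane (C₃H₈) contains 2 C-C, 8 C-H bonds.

ΔH ≈ −96 kJ

Bonds broken (reactants):
  C-C: 1 × 335 = 335
  C-H: 6 × 409 = 2454
  C=C: 1 × 634 = 634
  H-H: 1 × 423 = 423
  Σ(broken) = 3846 kJ
Bonds formed (products):
  C-C: 2 × 335 = 670
  C-H: 8 × 409 = 3272
  Σ(formed) = 3942 kJ
ΔH = Σ(broken) − Σ(formed) = 3846 − 3942 = −96 kJ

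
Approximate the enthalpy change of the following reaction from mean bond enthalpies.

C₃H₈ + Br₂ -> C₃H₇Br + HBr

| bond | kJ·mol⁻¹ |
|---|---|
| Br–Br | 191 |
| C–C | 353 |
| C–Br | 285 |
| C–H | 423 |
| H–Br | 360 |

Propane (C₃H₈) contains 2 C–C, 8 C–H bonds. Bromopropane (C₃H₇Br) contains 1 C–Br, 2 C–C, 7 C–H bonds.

ΔH ≈ −31 kJ

Bonds broken (reactants):
  Br–Br: 1 × 191 = 191
  C–C: 2 × 353 = 706
  C–H: 8 × 423 = 3384
  Σ(broken) = 4281 kJ
Bonds formed (products):
  C–Br: 1 × 285 = 285
  C–C: 2 × 353 = 706
  C–H: 7 × 423 = 2961
  H–Br: 1 × 360 = 360
  Σ(formed) = 4312 kJ
ΔH = Σ(broken) − Σ(formed) = 4281 − 4312 = −31 kJ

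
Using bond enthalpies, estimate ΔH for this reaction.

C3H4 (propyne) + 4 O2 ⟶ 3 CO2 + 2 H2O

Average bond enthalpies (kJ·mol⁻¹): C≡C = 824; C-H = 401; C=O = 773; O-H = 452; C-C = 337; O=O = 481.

Bonds broken (reactants):
  C≡C: 1 × 824 = 824
  C-C: 1 × 337 = 337
  C-H: 4 × 401 = 1604
  O=O: 4 × 481 = 1924
  Σ(broken) = 4689 kJ
Bonds formed (products):
  C=O: 6 × 773 = 4638
  O-H: 4 × 452 = 1808
  Σ(formed) = 6446 kJ
ΔH = Σ(broken) − Σ(formed) = 4689 − 6446 = −1757 kJ

ΔH ≈ −1757 kJ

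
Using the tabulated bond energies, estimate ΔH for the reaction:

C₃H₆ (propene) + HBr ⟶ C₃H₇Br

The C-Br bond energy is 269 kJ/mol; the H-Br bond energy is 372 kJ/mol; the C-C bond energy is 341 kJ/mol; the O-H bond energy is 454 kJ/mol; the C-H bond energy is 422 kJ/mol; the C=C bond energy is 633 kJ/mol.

ΔH ≈ −27 kJ

Bonds broken (reactants):
  C-C: 1 × 341 = 341
  C-H: 6 × 422 = 2532
  C=C: 1 × 633 = 633
  H-Br: 1 × 372 = 372
  Σ(broken) = 3878 kJ
Bonds formed (products):
  C-Br: 1 × 269 = 269
  C-C: 2 × 341 = 682
  C-H: 7 × 422 = 2954
  Σ(formed) = 3905 kJ
ΔH = Σ(broken) − Σ(formed) = 3878 − 3905 = −27 kJ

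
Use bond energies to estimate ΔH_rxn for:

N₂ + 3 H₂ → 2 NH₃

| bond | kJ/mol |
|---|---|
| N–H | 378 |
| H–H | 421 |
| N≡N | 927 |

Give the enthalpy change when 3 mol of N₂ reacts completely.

ΔH = −234 kJ

Bonds broken (reactants):
  H–H: 3 × 421 = 1263
  N≡N: 1 × 927 = 927
  Σ(broken) = 2190 kJ
Bonds formed (products):
  N–H: 6 × 378 = 2268
  Σ(formed) = 2268 kJ
ΔH = Σ(broken) − Σ(formed) = 2190 − 2268 = −78 kJ
For 3× the reaction as written: 3 × (−78) = −234 kJ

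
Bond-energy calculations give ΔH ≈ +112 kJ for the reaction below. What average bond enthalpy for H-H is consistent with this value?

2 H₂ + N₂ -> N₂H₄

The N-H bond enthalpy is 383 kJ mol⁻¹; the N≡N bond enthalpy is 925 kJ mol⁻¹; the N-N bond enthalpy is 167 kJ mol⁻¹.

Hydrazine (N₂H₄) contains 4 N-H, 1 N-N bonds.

D(H-H) ≈ 443 kJ/mol

Let D be the H-H bond energy.
Σ(broken) = 2×D + 1×925 = 925 + 2D
Σ(formed) = 4×383 + 1×167 = 1699
ΔH = Σ(broken) − Σ(formed) = (925 + 2D) − (1699) = −774 + 2D
Setting this equal to +112 kJ gives 2D = 886, so D = 443 kJ/mol.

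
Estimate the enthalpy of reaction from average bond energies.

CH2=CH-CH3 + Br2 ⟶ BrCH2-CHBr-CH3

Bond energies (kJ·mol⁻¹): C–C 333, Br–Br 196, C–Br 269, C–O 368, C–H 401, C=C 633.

ΔH ≈ −42 kJ

Bonds broken (reactants):
  Br–Br: 1 × 196 = 196
  C–C: 1 × 333 = 333
  C–H: 6 × 401 = 2406
  C=C: 1 × 633 = 633
  Σ(broken) = 3568 kJ
Bonds formed (products):
  C–Br: 2 × 269 = 538
  C–C: 2 × 333 = 666
  C–H: 6 × 401 = 2406
  Σ(formed) = 3610 kJ
ΔH = Σ(broken) − Σ(formed) = 3568 − 3610 = −42 kJ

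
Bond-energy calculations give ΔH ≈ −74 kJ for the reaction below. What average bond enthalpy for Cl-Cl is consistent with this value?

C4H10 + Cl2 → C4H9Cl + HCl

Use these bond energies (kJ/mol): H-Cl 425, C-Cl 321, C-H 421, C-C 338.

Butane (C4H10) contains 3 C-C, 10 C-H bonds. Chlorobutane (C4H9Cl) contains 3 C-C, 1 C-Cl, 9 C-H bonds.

Let D be the Cl-Cl bond energy.
Σ(broken) = 3×338 + 10×421 + 1×D = 5224 + D
Σ(formed) = 3×338 + 1×321 + 9×421 + 1×425 = 5549
ΔH = Σ(broken) − Σ(formed) = (5224 + D) − (5549) = −325 + D
Setting this equal to −74 kJ gives D = 251 kJ/mol.

D(Cl-Cl) ≈ 251 kJ/mol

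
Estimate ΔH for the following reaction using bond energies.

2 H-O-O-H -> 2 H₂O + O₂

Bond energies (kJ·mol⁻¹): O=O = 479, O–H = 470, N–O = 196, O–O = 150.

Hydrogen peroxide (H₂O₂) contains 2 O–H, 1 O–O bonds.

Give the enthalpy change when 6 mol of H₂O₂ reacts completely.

Bonds broken (reactants):
  O–H: 4 × 470 = 1880
  O–O: 2 × 150 = 300
  Σ(broken) = 2180 kJ
Bonds formed (products):
  O–H: 4 × 470 = 1880
  O=O: 1 × 479 = 479
  Σ(formed) = 2359 kJ
ΔH = Σ(broken) − Σ(formed) = 2180 − 2359 = −179 kJ
For 3× the reaction as written: 3 × (−179) = −537 kJ

ΔH = −537 kJ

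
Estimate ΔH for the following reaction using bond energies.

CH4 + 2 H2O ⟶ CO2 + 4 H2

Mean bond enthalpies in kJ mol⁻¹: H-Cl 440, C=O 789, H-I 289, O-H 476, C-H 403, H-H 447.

ΔH ≈ +150 kJ

Bonds broken (reactants):
  C-H: 4 × 403 = 1612
  O-H: 4 × 476 = 1904
  Σ(broken) = 3516 kJ
Bonds formed (products):
  C=O: 2 × 789 = 1578
  H-H: 4 × 447 = 1788
  Σ(formed) = 3366 kJ
ΔH = Σ(broken) − Σ(formed) = 3516 − 3366 = +150 kJ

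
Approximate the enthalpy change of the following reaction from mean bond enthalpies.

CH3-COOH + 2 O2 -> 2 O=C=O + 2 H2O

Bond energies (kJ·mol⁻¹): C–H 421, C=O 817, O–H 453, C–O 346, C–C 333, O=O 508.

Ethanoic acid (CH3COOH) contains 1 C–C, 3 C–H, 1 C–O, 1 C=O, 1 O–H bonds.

ΔH ≈ −852 kJ

Bonds broken (reactants):
  C–C: 1 × 333 = 333
  C–H: 3 × 421 = 1263
  C–O: 1 × 346 = 346
  C=O: 1 × 817 = 817
  O–H: 1 × 453 = 453
  O=O: 2 × 508 = 1016
  Σ(broken) = 4228 kJ
Bonds formed (products):
  C=O: 4 × 817 = 3268
  O–H: 4 × 453 = 1812
  Σ(formed) = 5080 kJ
ΔH = Σ(broken) − Σ(formed) = 4228 − 5080 = −852 kJ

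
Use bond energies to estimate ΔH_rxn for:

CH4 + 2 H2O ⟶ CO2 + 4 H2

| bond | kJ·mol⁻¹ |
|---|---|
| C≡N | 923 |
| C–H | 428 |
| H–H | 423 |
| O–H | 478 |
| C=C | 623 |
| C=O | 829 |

ΔH ≈ +274 kJ

Bonds broken (reactants):
  C–H: 4 × 428 = 1712
  O–H: 4 × 478 = 1912
  Σ(broken) = 3624 kJ
Bonds formed (products):
  C=O: 2 × 829 = 1658
  H–H: 4 × 423 = 1692
  Σ(formed) = 3350 kJ
ΔH = Σ(broken) − Σ(formed) = 3624 − 3350 = +274 kJ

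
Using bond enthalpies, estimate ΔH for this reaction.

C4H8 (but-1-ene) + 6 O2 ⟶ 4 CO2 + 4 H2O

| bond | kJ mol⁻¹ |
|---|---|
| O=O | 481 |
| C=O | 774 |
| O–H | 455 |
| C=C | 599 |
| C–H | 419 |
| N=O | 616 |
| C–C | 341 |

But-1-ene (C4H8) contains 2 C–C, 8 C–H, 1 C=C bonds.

Bonds broken (reactants):
  C–C: 2 × 341 = 682
  C–H: 8 × 419 = 3352
  C=C: 1 × 599 = 599
  O=O: 6 × 481 = 2886
  Σ(broken) = 7519 kJ
Bonds formed (products):
  C=O: 8 × 774 = 6192
  O–H: 8 × 455 = 3640
  Σ(formed) = 9832 kJ
ΔH = Σ(broken) − Σ(formed) = 7519 − 9832 = −2313 kJ

ΔH ≈ −2313 kJ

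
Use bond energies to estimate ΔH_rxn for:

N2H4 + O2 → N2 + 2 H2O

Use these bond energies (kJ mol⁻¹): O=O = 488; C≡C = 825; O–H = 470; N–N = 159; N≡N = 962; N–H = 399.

Bonds broken (reactants):
  N–H: 4 × 399 = 1596
  N–N: 1 × 159 = 159
  O=O: 1 × 488 = 488
  Σ(broken) = 2243 kJ
Bonds formed (products):
  N≡N: 1 × 962 = 962
  O–H: 4 × 470 = 1880
  Σ(formed) = 2842 kJ
ΔH = Σ(broken) − Σ(formed) = 2243 − 2842 = −599 kJ

ΔH ≈ −599 kJ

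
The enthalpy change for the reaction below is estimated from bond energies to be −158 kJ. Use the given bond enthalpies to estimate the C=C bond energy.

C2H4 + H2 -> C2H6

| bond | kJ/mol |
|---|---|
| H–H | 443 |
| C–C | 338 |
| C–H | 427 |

D(C=C) ≈ 591 kJ/mol

Let D be the C=C bond energy.
Σ(broken) = 4×427 + 1×D + 1×443 = 2151 + D
Σ(formed) = 1×338 + 6×427 = 2900
ΔH = Σ(broken) − Σ(formed) = (2151 + D) − (2900) = −749 + D
Setting this equal to −158 kJ gives D = 591 kJ/mol.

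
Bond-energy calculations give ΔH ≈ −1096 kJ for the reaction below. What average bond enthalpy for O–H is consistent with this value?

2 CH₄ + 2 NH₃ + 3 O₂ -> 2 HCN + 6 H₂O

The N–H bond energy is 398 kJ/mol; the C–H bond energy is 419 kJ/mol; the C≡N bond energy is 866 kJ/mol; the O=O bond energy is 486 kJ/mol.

D(O–H) ≈ 477 kJ/mol

Let D be the O–H bond energy.
Σ(broken) = 8×419 + 6×398 + 3×486 = 7198
Σ(formed) = 2×866 + 2×419 + 12×D = 2570 + 12D
ΔH = Σ(broken) − Σ(formed) = (7198) − (2570 + 12D) = +4628 − 12D
Setting this equal to −1096 kJ gives 12D = 5724, so D = 477 kJ/mol.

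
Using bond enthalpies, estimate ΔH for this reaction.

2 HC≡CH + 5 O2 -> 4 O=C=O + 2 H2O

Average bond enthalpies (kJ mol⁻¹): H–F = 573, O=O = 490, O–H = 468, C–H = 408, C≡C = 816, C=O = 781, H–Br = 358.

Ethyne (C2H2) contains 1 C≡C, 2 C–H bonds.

Bonds broken (reactants):
  C≡C: 2 × 816 = 1632
  C–H: 4 × 408 = 1632
  O=O: 5 × 490 = 2450
  Σ(broken) = 5714 kJ
Bonds formed (products):
  C=O: 8 × 781 = 6248
  O–H: 4 × 468 = 1872
  Σ(formed) = 8120 kJ
ΔH = Σ(broken) − Σ(formed) = 5714 − 8120 = −2406 kJ

ΔH ≈ −2406 kJ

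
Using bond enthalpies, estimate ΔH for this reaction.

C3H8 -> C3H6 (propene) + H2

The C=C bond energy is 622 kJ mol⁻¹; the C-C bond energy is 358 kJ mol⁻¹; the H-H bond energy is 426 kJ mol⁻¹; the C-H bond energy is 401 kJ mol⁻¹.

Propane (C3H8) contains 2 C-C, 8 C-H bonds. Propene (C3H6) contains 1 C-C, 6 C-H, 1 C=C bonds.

ΔH ≈ +112 kJ

Bonds broken (reactants):
  C-C: 2 × 358 = 716
  C-H: 8 × 401 = 3208
  Σ(broken) = 3924 kJ
Bonds formed (products):
  C-C: 1 × 358 = 358
  C-H: 6 × 401 = 2406
  C=C: 1 × 622 = 622
  H-H: 1 × 426 = 426
  Σ(formed) = 3812 kJ
ΔH = Σ(broken) − Σ(formed) = 3924 − 3812 = +112 kJ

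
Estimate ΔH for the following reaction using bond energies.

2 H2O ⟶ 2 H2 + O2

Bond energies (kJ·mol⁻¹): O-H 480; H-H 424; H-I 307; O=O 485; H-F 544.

Bonds broken (reactants):
  O-H: 4 × 480 = 1920
  Σ(broken) = 1920 kJ
Bonds formed (products):
  H-H: 2 × 424 = 848
  O=O: 1 × 485 = 485
  Σ(formed) = 1333 kJ
ΔH = Σ(broken) − Σ(formed) = 1920 − 1333 = +587 kJ

ΔH ≈ +587 kJ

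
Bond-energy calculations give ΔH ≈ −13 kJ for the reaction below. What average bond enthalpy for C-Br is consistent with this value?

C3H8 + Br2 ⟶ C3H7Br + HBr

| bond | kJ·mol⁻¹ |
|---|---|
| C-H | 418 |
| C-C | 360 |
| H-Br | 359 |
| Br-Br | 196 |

Let D be the C-Br bond energy.
Σ(broken) = 1×196 + 2×360 + 8×418 = 4260
Σ(formed) = 1×D + 2×360 + 7×418 + 1×359 = 4005 + D
ΔH = Σ(broken) − Σ(formed) = (4260) − (4005 + D) = +255 − D
Setting this equal to −13 kJ gives D = 268 kJ/mol.

D(C-Br) ≈ 268 kJ/mol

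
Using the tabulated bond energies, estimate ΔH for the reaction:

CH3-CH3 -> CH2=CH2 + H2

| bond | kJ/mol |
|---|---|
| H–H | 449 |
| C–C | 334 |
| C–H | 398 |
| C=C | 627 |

ΔH ≈ +54 kJ

Bonds broken (reactants):
  C–C: 1 × 334 = 334
  C–H: 6 × 398 = 2388
  Σ(broken) = 2722 kJ
Bonds formed (products):
  C–H: 4 × 398 = 1592
  C=C: 1 × 627 = 627
  H–H: 1 × 449 = 449
  Σ(formed) = 2668 kJ
ΔH = Σ(broken) − Σ(formed) = 2722 − 2668 = +54 kJ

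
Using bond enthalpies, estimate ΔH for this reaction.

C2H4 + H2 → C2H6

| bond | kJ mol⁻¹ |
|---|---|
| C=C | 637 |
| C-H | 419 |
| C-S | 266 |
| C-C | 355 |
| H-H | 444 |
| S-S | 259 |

ΔH ≈ −112 kJ

Bonds broken (reactants):
  C-H: 4 × 419 = 1676
  C=C: 1 × 637 = 637
  H-H: 1 × 444 = 444
  Σ(broken) = 2757 kJ
Bonds formed (products):
  C-C: 1 × 355 = 355
  C-H: 6 × 419 = 2514
  Σ(formed) = 2869 kJ
ΔH = Σ(broken) − Σ(formed) = 2757 − 2869 = −112 kJ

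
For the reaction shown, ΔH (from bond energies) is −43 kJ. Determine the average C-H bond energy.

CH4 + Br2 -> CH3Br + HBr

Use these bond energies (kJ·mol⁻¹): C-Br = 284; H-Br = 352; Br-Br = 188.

D(C-H) ≈ 405 kJ/mol

Let D be the C-H bond energy.
Σ(broken) = 1×188 + 4×D = 188 + 4D
Σ(formed) = 1×284 + 3×D + 1×352 = 636 + 3D
ΔH = Σ(broken) − Σ(formed) = (188 + 4D) − (636 + 3D) = −448 + D
Setting this equal to −43 kJ gives D = 405 kJ/mol.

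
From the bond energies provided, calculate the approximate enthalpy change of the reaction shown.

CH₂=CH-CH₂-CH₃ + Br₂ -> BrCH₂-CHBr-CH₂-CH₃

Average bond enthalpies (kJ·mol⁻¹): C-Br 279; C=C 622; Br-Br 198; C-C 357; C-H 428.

ΔH ≈ −95 kJ

Bonds broken (reactants):
  Br-Br: 1 × 198 = 198
  C-C: 2 × 357 = 714
  C-H: 8 × 428 = 3424
  C=C: 1 × 622 = 622
  Σ(broken) = 4958 kJ
Bonds formed (products):
  C-Br: 2 × 279 = 558
  C-C: 3 × 357 = 1071
  C-H: 8 × 428 = 3424
  Σ(formed) = 5053 kJ
ΔH = Σ(broken) − Σ(formed) = 4958 − 5053 = −95 kJ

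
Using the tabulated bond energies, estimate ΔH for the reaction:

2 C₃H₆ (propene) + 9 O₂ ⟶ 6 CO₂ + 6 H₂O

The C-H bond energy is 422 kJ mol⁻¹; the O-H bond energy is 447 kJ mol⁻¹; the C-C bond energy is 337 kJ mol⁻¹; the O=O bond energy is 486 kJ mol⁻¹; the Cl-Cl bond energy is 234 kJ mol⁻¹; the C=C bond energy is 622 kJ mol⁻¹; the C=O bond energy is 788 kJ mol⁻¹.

ΔH ≈ −3464 kJ

Bonds broken (reactants):
  C-C: 2 × 337 = 674
  C-H: 12 × 422 = 5064
  C=C: 2 × 622 = 1244
  O=O: 9 × 486 = 4374
  Σ(broken) = 11356 kJ
Bonds formed (products):
  C=O: 12 × 788 = 9456
  O-H: 12 × 447 = 5364
  Σ(formed) = 14820 kJ
ΔH = Σ(broken) − Σ(formed) = 11356 − 14820 = −3464 kJ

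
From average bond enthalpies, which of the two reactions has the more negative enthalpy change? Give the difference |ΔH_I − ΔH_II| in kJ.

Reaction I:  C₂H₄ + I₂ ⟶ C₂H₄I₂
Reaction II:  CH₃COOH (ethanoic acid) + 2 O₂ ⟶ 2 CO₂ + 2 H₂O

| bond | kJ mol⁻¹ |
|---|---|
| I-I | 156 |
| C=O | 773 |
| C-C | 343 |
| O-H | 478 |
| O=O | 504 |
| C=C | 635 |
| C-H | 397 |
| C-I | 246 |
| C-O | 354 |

Reaction II, by 813 kJ

Reaction I:
  Bonds broken (reactants):
    C-H: 4 × 397 = 1588
    C=C: 1 × 635 = 635
    I-I: 1 × 156 = 156
    Σ(broken) = 2379 kJ
  Bonds formed (products):
    C-C: 1 × 343 = 343
    C-H: 4 × 397 = 1588
    C-I: 2 × 246 = 492
    Σ(formed) = 2423 kJ
  ΔH_I = 2379 − 2423 = −44 kJ
Reaction II:
  Bonds broken (reactants):
    C-C: 1 × 343 = 343
    C-H: 3 × 397 = 1191
    C-O: 1 × 354 = 354
    C=O: 1 × 773 = 773
    O-H: 1 × 478 = 478
    O=O: 2 × 504 = 1008
    Σ(broken) = 4147 kJ
  Bonds formed (products):
    C=O: 4 × 773 = 3092
    O-H: 4 × 478 = 1912
    Σ(formed) = 5004 kJ
  ΔH_II = 4147 − 5004 = −857 kJ
ΔH_I − ΔH_II = +813 kJ, so reaction II has the more negative ΔH; |ΔH_I − ΔH_II| = 813 kJ.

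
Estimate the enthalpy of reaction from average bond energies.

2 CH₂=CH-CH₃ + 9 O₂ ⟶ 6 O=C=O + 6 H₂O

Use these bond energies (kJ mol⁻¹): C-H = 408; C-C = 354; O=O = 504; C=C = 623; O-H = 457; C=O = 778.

ΔH ≈ −3434 kJ

Bonds broken (reactants):
  C-C: 2 × 354 = 708
  C-H: 12 × 408 = 4896
  C=C: 2 × 623 = 1246
  O=O: 9 × 504 = 4536
  Σ(broken) = 11386 kJ
Bonds formed (products):
  C=O: 12 × 778 = 9336
  O-H: 12 × 457 = 5484
  Σ(formed) = 14820 kJ
ΔH = Σ(broken) − Σ(formed) = 11386 − 14820 = −3434 kJ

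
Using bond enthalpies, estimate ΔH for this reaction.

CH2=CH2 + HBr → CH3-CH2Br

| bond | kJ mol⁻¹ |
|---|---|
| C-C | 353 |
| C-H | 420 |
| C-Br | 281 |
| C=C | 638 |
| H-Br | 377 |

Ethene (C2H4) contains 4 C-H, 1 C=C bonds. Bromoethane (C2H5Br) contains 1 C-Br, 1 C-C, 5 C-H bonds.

Bonds broken (reactants):
  C-H: 4 × 420 = 1680
  C=C: 1 × 638 = 638
  H-Br: 1 × 377 = 377
  Σ(broken) = 2695 kJ
Bonds formed (products):
  C-Br: 1 × 281 = 281
  C-C: 1 × 353 = 353
  C-H: 5 × 420 = 2100
  Σ(formed) = 2734 kJ
ΔH = Σ(broken) − Σ(formed) = 2695 − 2734 = −39 kJ

ΔH ≈ −39 kJ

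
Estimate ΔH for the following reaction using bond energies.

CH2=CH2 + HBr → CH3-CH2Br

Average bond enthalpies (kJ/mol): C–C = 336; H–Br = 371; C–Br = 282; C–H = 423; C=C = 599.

Bonds broken (reactants):
  C–H: 4 × 423 = 1692
  C=C: 1 × 599 = 599
  H–Br: 1 × 371 = 371
  Σ(broken) = 2662 kJ
Bonds formed (products):
  C–Br: 1 × 282 = 282
  C–C: 1 × 336 = 336
  C–H: 5 × 423 = 2115
  Σ(formed) = 2733 kJ
ΔH = Σ(broken) − Σ(formed) = 2662 − 2733 = −71 kJ

ΔH ≈ −71 kJ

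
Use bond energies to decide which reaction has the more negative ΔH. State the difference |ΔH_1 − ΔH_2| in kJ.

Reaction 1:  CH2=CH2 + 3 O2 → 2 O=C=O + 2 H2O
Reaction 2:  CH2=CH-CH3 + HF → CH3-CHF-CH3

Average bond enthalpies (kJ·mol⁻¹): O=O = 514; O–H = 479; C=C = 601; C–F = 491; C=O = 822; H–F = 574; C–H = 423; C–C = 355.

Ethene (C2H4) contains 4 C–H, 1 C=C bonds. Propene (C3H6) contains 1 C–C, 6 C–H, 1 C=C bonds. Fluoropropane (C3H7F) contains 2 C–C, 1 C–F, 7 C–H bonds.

Reaction 1, by 1275 kJ

Reaction 1:
  Bonds broken (reactants):
    C–H: 4 × 423 = 1692
    C=C: 1 × 601 = 601
    O=O: 3 × 514 = 1542
    Σ(broken) = 3835 kJ
  Bonds formed (products):
    C=O: 4 × 822 = 3288
    O–H: 4 × 479 = 1916
    Σ(formed) = 5204 kJ
  ΔH_1 = 3835 − 5204 = −1369 kJ
Reaction 2:
  Bonds broken (reactants):
    C–C: 1 × 355 = 355
    C–H: 6 × 423 = 2538
    C=C: 1 × 601 = 601
    H–F: 1 × 574 = 574
    Σ(broken) = 4068 kJ
  Bonds formed (products):
    C–C: 2 × 355 = 710
    C–F: 1 × 491 = 491
    C–H: 7 × 423 = 2961
    Σ(formed) = 4162 kJ
  ΔH_2 = 4068 − 4162 = −94 kJ
ΔH_1 − ΔH_2 = −1275 kJ, so reaction 1 has the more negative ΔH; |ΔH_1 − ΔH_2| = 1275 kJ.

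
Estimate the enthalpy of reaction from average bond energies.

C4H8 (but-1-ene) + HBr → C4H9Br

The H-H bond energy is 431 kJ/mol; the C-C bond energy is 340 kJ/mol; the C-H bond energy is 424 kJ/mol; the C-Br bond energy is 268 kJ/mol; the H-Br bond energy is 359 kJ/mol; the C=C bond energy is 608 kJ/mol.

ΔH ≈ −65 kJ

Bonds broken (reactants):
  C-C: 2 × 340 = 680
  C-H: 8 × 424 = 3392
  C=C: 1 × 608 = 608
  H-Br: 1 × 359 = 359
  Σ(broken) = 5039 kJ
Bonds formed (products):
  C-Br: 1 × 268 = 268
  C-C: 3 × 340 = 1020
  C-H: 9 × 424 = 3816
  Σ(formed) = 5104 kJ
ΔH = Σ(broken) − Σ(formed) = 5039 − 5104 = −65 kJ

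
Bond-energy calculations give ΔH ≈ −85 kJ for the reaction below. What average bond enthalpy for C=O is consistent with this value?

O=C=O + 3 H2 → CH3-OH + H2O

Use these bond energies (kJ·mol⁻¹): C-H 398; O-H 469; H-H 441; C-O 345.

Let D be the C=O bond energy.
Σ(broken) = 2×D + 3×441 = 1323 + 2D
Σ(formed) = 3×398 + 1×345 + 3×469 = 2946
ΔH = Σ(broken) − Σ(formed) = (1323 + 2D) − (2946) = −1623 + 2D
Setting this equal to −85 kJ gives 2D = 1538, so D = 769 kJ/mol.

D(C=O) ≈ 769 kJ/mol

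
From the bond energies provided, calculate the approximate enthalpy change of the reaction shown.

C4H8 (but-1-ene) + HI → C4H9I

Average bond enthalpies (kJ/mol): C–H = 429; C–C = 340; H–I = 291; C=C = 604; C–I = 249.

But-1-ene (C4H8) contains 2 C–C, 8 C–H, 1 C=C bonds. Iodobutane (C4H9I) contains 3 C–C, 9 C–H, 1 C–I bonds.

ΔH ≈ −123 kJ

Bonds broken (reactants):
  C–C: 2 × 340 = 680
  C–H: 8 × 429 = 3432
  C=C: 1 × 604 = 604
  H–I: 1 × 291 = 291
  Σ(broken) = 5007 kJ
Bonds formed (products):
  C–C: 3 × 340 = 1020
  C–H: 9 × 429 = 3861
  C–I: 1 × 249 = 249
  Σ(formed) = 5130 kJ
ΔH = Σ(broken) − Σ(formed) = 5007 − 5130 = −123 kJ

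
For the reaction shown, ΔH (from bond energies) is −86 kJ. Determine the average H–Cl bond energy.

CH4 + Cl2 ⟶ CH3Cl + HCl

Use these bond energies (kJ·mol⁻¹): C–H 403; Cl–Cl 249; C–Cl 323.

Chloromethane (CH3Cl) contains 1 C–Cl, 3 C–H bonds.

Let D be the H–Cl bond energy.
Σ(broken) = 4×403 + 1×249 = 1861
Σ(formed) = 1×323 + 3×403 + 1×D = 1532 + D
ΔH = Σ(broken) − Σ(formed) = (1861) − (1532 + D) = +329 − D
Setting this equal to −86 kJ gives D = 415 kJ/mol.

D(H–Cl) ≈ 415 kJ/mol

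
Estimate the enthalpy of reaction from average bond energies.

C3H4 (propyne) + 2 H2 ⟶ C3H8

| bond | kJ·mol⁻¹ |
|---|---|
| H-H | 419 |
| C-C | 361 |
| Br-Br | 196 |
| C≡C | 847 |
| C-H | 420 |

ΔH ≈ −356 kJ

Bonds broken (reactants):
  C≡C: 1 × 847 = 847
  C-C: 1 × 361 = 361
  C-H: 4 × 420 = 1680
  H-H: 2 × 419 = 838
  Σ(broken) = 3726 kJ
Bonds formed (products):
  C-C: 2 × 361 = 722
  C-H: 8 × 420 = 3360
  Σ(formed) = 4082 kJ
ΔH = Σ(broken) − Σ(formed) = 3726 − 4082 = −356 kJ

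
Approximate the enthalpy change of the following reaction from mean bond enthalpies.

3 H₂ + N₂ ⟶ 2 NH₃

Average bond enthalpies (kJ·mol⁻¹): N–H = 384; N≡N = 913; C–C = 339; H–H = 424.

Bonds broken (reactants):
  H–H: 3 × 424 = 1272
  N≡N: 1 × 913 = 913
  Σ(broken) = 2185 kJ
Bonds formed (products):
  N–H: 6 × 384 = 2304
  Σ(formed) = 2304 kJ
ΔH = Σ(broken) − Σ(formed) = 2185 − 2304 = −119 kJ

ΔH ≈ −119 kJ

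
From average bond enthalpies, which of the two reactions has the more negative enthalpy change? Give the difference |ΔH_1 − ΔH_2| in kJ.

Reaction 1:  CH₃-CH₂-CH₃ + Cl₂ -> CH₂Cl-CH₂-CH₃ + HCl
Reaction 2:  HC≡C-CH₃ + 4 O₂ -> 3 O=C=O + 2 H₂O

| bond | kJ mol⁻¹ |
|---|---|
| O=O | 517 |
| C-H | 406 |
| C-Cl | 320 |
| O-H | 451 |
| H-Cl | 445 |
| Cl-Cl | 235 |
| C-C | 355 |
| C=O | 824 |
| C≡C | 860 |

Reaction 2, by 1717 kJ

Reaction 1:
  Bonds broken (reactants):
    C-C: 2 × 355 = 710
    C-H: 8 × 406 = 3248
    Cl-Cl: 1 × 235 = 235
    Σ(broken) = 4193 kJ
  Bonds formed (products):
    C-C: 2 × 355 = 710
    C-Cl: 1 × 320 = 320
    C-H: 7 × 406 = 2842
    H-Cl: 1 × 445 = 445
    Σ(formed) = 4317 kJ
  ΔH_1 = 4193 − 4317 = −124 kJ
Reaction 2:
  Bonds broken (reactants):
    C≡C: 1 × 860 = 860
    C-C: 1 × 355 = 355
    C-H: 4 × 406 = 1624
    O=O: 4 × 517 = 2068
    Σ(broken) = 4907 kJ
  Bonds formed (products):
    C=O: 6 × 824 = 4944
    O-H: 4 × 451 = 1804
    Σ(formed) = 6748 kJ
  ΔH_2 = 4907 − 6748 = −1841 kJ
ΔH_1 − ΔH_2 = +1717 kJ, so reaction 2 has the more negative ΔH; |ΔH_1 − ΔH_2| = 1717 kJ.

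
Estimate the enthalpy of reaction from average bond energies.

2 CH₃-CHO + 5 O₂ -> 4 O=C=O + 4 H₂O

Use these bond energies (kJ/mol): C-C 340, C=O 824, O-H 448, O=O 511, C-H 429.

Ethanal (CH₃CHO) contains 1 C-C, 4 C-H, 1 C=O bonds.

ΔH ≈ −1861 kJ

Bonds broken (reactants):
  C-C: 2 × 340 = 680
  C-H: 8 × 429 = 3432
  C=O: 2 × 824 = 1648
  O=O: 5 × 511 = 2555
  Σ(broken) = 8315 kJ
Bonds formed (products):
  C=O: 8 × 824 = 6592
  O-H: 8 × 448 = 3584
  Σ(formed) = 10176 kJ
ΔH = Σ(broken) − Σ(formed) = 8315 − 10176 = −1861 kJ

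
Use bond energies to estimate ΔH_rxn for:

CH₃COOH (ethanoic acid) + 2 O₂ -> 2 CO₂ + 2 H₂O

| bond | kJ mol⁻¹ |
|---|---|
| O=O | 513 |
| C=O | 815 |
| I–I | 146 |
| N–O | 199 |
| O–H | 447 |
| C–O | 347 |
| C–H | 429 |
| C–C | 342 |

Bonds broken (reactants):
  C–C: 1 × 342 = 342
  C–H: 3 × 429 = 1287
  C–O: 1 × 347 = 347
  C=O: 1 × 815 = 815
  O–H: 1 × 447 = 447
  O=O: 2 × 513 = 1026
  Σ(broken) = 4264 kJ
Bonds formed (products):
  C=O: 4 × 815 = 3260
  O–H: 4 × 447 = 1788
  Σ(formed) = 5048 kJ
ΔH = Σ(broken) − Σ(formed) = 4264 − 5048 = −784 kJ

ΔH ≈ −784 kJ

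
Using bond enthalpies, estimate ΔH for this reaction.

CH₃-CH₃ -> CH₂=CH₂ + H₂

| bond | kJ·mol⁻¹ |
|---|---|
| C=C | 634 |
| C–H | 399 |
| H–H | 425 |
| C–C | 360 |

Bonds broken (reactants):
  C–C: 1 × 360 = 360
  C–H: 6 × 399 = 2394
  Σ(broken) = 2754 kJ
Bonds formed (products):
  C–H: 4 × 399 = 1596
  C=C: 1 × 634 = 634
  H–H: 1 × 425 = 425
  Σ(formed) = 2655 kJ
ΔH = Σ(broken) − Σ(formed) = 2754 − 2655 = +99 kJ

ΔH ≈ +99 kJ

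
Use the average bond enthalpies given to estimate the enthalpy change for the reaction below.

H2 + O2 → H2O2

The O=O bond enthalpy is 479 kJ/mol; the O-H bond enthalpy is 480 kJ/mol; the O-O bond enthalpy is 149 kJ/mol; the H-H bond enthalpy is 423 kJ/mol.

Bonds broken (reactants):
  H-H: 1 × 423 = 423
  O=O: 1 × 479 = 479
  Σ(broken) = 902 kJ
Bonds formed (products):
  O-H: 2 × 480 = 960
  O-O: 1 × 149 = 149
  Σ(formed) = 1109 kJ
ΔH = Σ(broken) − Σ(formed) = 902 − 1109 = −207 kJ

ΔH ≈ −207 kJ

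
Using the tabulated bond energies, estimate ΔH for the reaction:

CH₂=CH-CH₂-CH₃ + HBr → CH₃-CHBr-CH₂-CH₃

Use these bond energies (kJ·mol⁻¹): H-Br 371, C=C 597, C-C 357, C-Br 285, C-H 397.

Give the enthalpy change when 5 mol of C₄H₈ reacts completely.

Bonds broken (reactants):
  C-C: 2 × 357 = 714
  C-H: 8 × 397 = 3176
  C=C: 1 × 597 = 597
  H-Br: 1 × 371 = 371
  Σ(broken) = 4858 kJ
Bonds formed (products):
  C-Br: 1 × 285 = 285
  C-C: 3 × 357 = 1071
  C-H: 9 × 397 = 3573
  Σ(formed) = 4929 kJ
ΔH = Σ(broken) − Σ(formed) = 4858 − 4929 = −71 kJ
For 5× the reaction as written: 5 × (−71) = −355 kJ

ΔH = −355 kJ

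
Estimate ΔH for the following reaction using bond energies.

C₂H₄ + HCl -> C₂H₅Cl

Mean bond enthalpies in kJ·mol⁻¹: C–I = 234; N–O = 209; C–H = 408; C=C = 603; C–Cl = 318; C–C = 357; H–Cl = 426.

Bonds broken (reactants):
  C–H: 4 × 408 = 1632
  C=C: 1 × 603 = 603
  H–Cl: 1 × 426 = 426
  Σ(broken) = 2661 kJ
Bonds formed (products):
  C–C: 1 × 357 = 357
  C–Cl: 1 × 318 = 318
  C–H: 5 × 408 = 2040
  Σ(formed) = 2715 kJ
ΔH = Σ(broken) − Σ(formed) = 2661 − 2715 = −54 kJ

ΔH ≈ −54 kJ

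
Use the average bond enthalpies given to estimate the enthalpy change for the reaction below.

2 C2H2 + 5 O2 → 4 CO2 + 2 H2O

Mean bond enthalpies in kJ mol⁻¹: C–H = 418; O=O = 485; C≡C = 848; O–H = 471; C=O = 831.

Bonds broken (reactants):
  C≡C: 2 × 848 = 1696
  C–H: 4 × 418 = 1672
  O=O: 5 × 485 = 2425
  Σ(broken) = 5793 kJ
Bonds formed (products):
  C=O: 8 × 831 = 6648
  O–H: 4 × 471 = 1884
  Σ(formed) = 8532 kJ
ΔH = Σ(broken) − Σ(formed) = 5793 − 8532 = −2739 kJ

ΔH ≈ −2739 kJ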